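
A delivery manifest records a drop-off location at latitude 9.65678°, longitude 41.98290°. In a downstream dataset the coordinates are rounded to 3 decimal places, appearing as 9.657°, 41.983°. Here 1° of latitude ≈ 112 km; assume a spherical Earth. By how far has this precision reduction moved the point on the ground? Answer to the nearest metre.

27 metres

Δlat = 9.65678 − 9.657 = -0.00022°; Δlon = 41.98290 − 41.983 = -0.00010°.
North–south shift: -0.00022 × 112000 = -24.64 m.
E–W at 9.657°: -0.00010° × 112000 × cos 9.657° = -0.00010 × 112000 × 0.9858 ≈ -11.0413 m.
Hypotenuse of the two orthogonal shifts: √(24.64² + 11.0413²) = 27.0007 m.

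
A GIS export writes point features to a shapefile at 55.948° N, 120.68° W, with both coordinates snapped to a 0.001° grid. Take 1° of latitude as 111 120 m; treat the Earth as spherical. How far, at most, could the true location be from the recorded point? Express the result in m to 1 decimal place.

63.7 m

With a 0.001° grid the true value lies within half a step, ±0.001°/2 = ±0.0005°, of the stored one.
Latitude error → 0.0005 × 111120 = 55.56 m along the meridian.
Longitude error → 0.0005 × 111120 × cos 55.948° = 0.0005 × 111120 × 0.5599 ≈ 31.1105 m.
Worst case both components are at the extreme and orthogonal: √(55.56² + 31.1105²) ≈ 63.6772 m.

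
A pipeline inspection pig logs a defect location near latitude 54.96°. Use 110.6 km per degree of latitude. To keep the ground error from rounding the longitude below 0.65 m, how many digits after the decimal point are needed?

At 54.96° one degree of longitude covers 110600 × cos 54.96° ≈ 110600 × 0.5741 ≈ 63500.8 m.
N decimal places → at most half a unit in the last place, 0.5 × 10⁻ᴺ° = 63500.8/2 × 10⁻ᴺ m.
Need 0.5 × 63500.8 × 10⁻ᴺ ≤ 0.65 → 10⁻ᴺ ≤ 2.047e-05, so N ≥ 4.69.
At 4 places the error can reach 3.18 m, but 5 places keeps it to 0.318 m.

5 decimal places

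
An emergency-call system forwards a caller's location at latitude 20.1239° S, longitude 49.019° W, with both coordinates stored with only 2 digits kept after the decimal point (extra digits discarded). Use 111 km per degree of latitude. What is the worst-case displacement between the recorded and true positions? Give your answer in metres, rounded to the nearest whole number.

1523 metres

Truncating at 2 decimal places can drop up to a full unit in the last place, so each coordinate may be off by as much as 0.01°.
North–south component: 0.01° × 111000 = 1110 m.
Longitude error → 0.01 × 111000 × cos 20.1239° = 0.01 × 111000 × 0.9390 ≈ 1042.24 m.
The two errors are perpendicular, so the maximum displacement is √(1110² + 1042.24²) ≈ 1522.61 m.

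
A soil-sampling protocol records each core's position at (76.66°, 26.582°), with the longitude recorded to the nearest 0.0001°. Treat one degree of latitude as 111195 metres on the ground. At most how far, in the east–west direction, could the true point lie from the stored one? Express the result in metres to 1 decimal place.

Rounding to 4 decimal places leaves the longitude within ±5e-05° of the true value.
One degree of longitude at 76.66° is 111195 × cos 76.66° ≈ 111195 × 0.2307 = 25655.9 m.
East–west error: 5e-05° × 25655.9 m/° ≈ 1.2828 m.

1.3 metres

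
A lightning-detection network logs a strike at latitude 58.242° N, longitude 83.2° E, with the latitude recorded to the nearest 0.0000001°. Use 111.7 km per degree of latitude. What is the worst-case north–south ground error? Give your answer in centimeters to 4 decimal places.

Rounding to 7 decimal places leaves the latitude within ±5e-08° of the true value.
North–south distance: 5e-08° × 111700 m/° = 0.005585 m.
That is 0.005585 m = 0.5585 cm.

0.5585 centimeters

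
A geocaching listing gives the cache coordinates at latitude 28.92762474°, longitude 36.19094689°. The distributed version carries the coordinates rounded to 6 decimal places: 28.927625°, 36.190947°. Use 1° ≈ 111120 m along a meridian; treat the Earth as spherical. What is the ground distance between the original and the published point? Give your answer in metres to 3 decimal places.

The latitude changed by -0.00000026° and the longitude by -0.00000011°.
North–south shift: -0.00000026 × 111120 = -0.0288912 m.
East–west at this latitude: -0.00000011° × 111120 × cos 28.9276° ≈ -0.00000011 × 97255.7 = -0.0106981 m.
Hypotenuse of the two orthogonal shifts: √(0.0288912² + 0.0106981²) = 0.0308083 m.

0.031 metres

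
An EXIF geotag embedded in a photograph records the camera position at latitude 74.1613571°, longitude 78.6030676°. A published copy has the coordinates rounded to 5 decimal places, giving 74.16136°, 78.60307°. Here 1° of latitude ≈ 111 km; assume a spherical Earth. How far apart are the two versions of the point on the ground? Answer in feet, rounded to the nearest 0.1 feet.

Δlat = 74.1613571 − 74.16136 = -0.0000029°; Δlon = 78.6030676 − 78.60307 = -0.0000024°.
North–south shift: -0.0000029 × 111000 = -0.3219 m.
E–W at 74.1614°: -0.0000024° × 111000 × cos 74.1614° = -0.0000024 × 111000 × 0.2729 ≈ -0.0727083 m.
Hypotenuse of the two orthogonal shifts: √(0.3219² + 0.0727083²) = 0.330009 m.
In feet: 0.330009 m ÷ 0.3048 ≈ 1.0827 ft.

1.1 feet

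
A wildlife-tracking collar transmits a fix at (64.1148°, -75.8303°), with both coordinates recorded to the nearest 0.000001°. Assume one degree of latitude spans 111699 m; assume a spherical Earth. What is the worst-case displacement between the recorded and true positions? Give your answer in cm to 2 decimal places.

Rounding to 6 decimal places leaves each coordinate within ±5e-07° of the true value.
N–S: 5e-07° × 111699 m/° = 0.0558495 m.
E–W at 64.1148°: 5e-07° × 111699 × cos 64.1148° = 5e-07 × 111699 × 0.4366 ≈ 0.0243822 m.
Combining orthogonally: (0.0558495² + 0.0243822²)^½ ≈ 0.0609398 m.
That is 0.0609398 m = 6.094 cm.

6.09 cm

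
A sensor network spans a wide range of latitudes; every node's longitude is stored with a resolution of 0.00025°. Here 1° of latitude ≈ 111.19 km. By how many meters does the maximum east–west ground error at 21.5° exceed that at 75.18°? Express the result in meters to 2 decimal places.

9.38 meters

With a 0.00025° grid the true value lies within half a step, ±0.00025°/2 = ±0.000125°, of the stored one.
At 21.5°: 0.000125° × 111190 × cos 21.5° = 0.000125 × 111190 × 0.9304 ≈ 12.932 m.
At 75.18°: 0.000125° × 111190 × cos 75.18° = 0.000125 × 111190 × 0.2558 ≈ 3.5551 m.
Difference: 12.932 − 3.5551 = 9.3766 m.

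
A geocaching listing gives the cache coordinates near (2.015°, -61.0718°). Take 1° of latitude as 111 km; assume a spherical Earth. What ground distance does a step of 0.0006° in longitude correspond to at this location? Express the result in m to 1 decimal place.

66.6 m

0.0006° of longitude at 2.015° is 0.0006 × 111000 × cos 2.015° ≈ 0.0006 × 110931 = 66.5588 m.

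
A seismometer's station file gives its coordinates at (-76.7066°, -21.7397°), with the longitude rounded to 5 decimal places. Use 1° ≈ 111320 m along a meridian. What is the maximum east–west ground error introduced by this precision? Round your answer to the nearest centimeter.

13 centimeters

Rounding to 5 decimal places leaves the longitude within ±5e-06° of the true value.
At latitude 76.7066° a degree of longitude spans 111320 m × cos 76.7066° = 111320 × 0.2299 ≈ 25596.7 m.
So at most 5e-06° × 25596.7 ≈ 0.127983 m east–west.
That is 0.127983 m = 12.798 cm.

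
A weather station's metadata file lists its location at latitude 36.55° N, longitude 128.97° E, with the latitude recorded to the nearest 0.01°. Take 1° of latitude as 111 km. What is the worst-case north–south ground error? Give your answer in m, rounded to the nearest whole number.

555 m

Rounding to 2 decimal places leaves the latitude within ±0.005° of the true value.
North–south distance: 0.005° × 111000 m/° = 555 m.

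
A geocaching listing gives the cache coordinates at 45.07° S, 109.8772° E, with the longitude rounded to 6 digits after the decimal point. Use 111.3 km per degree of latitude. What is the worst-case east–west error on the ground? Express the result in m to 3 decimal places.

Rounding to 6 decimal places leaves the longitude within ±5e-07° of the true value.
At latitude 45.07° a degree of longitude spans 111300 m × cos 45.07° = 111300 × 0.7062 ≈ 78604.8 m.
East–west error: 5e-07° × 78604.8 m/° ≈ 0.0393024 m.

0.039 m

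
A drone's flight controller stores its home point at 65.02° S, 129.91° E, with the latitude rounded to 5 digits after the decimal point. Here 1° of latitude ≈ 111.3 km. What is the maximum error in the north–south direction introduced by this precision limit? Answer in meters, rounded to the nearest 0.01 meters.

0.56 meters

Rounding to 5 decimal places leaves the latitude within ±5e-06° of the true value.
Along the meridian that is 5e-06° × 111300 m/° = 0.5565 m.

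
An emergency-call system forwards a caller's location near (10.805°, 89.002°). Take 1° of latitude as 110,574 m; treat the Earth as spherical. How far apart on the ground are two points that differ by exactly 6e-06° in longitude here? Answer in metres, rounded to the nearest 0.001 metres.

6e-06° of longitude at 10.805° is 6e-06 × 110574 × cos 10.805° ≈ 6e-06 × 108614 = 0.651682 m.

0.652 metres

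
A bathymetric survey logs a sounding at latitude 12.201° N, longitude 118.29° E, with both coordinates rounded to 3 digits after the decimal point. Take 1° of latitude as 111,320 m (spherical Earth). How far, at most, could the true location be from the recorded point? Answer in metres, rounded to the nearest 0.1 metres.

Rounding to 3 decimal places leaves each coordinate within ±0.0005° of the true value.
Latitude error → 0.0005 × 111320 = 55.66 m along the meridian.
Longitude error → 0.0005 × 111320 × cos 12.201° = 0.0005 × 111320 × 0.9774 ≈ 54.4028 m.
Worst case both components are at the extreme and orthogonal: √(55.66² + 54.4028²) ≈ 77.8312 m.

77.8 metres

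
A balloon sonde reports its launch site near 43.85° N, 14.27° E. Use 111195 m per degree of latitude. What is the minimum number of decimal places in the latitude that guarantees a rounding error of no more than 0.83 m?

5 decimal places

One degree of latitude covers 111195 m.
Rounding to N decimal places gives at most 0.5 × 10⁻ᴺ degrees of error, i.e. 0.5 × 10⁻ᴺ × 111195 m.
Setting 55597.5 × 10⁻ᴺ ≤ 0.83 gives 10ᴺ ≥ 6.698e+04, i.e. N ≥ 4.83.
N = 4 would give 5.56 m (too coarse); N = 5 gives 0.556 m ≤ 0.83 m.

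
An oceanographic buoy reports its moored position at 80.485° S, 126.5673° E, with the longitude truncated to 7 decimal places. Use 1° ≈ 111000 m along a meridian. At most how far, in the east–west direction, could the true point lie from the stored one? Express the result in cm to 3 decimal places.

0.183 cm

Truncating at 7 decimal places can drop up to a full unit in the last place, so the longitude may be off by as much as 1e-07°.
One degree of longitude at 80.485° is 111000 × cos 80.485° ≈ 111000 × 0.1653 = 18348.9 m.
So at most 1e-07° × 18348.9 ≈ 0.00183489 m east–west.
That is 0.00183489 m = 0.18349 cm.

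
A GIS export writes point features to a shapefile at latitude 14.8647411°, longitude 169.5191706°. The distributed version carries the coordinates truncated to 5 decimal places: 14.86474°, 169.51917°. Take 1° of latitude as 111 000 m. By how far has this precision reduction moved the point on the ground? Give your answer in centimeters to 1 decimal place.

13.8 centimeters

Δlat = 14.8647411 − 14.86474 = +0.0000011°; Δlon = 169.5191706 − 169.51917 = +0.0000006°.
North–south shift: 0.0000011 × 111000 = 0.1221 m.
E–W at 14.8647°: 0.0000006° × 111000 × cos 14.8647° = 0.0000006 × 111000 × 0.9665 ≈ 0.0643712 m.
Distance: √(0.1221² + 0.0643712²) ≈ 0.138029 m.
That is 0.138029 m = 13.803 cm.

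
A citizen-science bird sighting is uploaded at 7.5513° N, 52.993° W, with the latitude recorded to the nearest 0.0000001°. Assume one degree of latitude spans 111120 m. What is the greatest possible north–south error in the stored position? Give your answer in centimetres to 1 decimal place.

0.6 centimetres

Rounding to 7 decimal places leaves the latitude within ±5e-08° of the true value.
So the N–S error is at most 5e-08 × 111120 = 0.005556 m.
That is 0.005556 m = 0.5556 cm.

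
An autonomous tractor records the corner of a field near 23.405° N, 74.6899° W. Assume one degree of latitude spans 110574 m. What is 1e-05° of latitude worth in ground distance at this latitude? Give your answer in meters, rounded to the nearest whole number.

1e-05° × 110574 m/° = 1.10574 m.

1 meters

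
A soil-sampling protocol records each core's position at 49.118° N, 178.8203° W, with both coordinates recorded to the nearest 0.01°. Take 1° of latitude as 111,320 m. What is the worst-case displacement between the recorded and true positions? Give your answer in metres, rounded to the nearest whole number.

665 metres

Rounding to 2 decimal places leaves each coordinate within ±0.005° of the true value.
Latitude error → 0.005 × 111320 = 556.6 m along the meridian.
Longitude error → 0.005 × 111320 × cos 49.118° = 0.005 × 111320 × 0.6545 ≈ 364.297 m.
Worst case both components are at the extreme and orthogonal: √(556.6² + 364.297²) ≈ 665.218 m.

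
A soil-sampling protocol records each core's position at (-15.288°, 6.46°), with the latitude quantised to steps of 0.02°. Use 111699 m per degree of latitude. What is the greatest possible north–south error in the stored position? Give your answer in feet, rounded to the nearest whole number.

3665 feet

With a 0.02° grid the true value lies within half a step, ±0.02°/2 = ±0.01°, of the stored one.
North–south distance: 0.01° × 111699 m/° = 1116.99 m.
Converting: 1116.99 m × 3.2808 ft/m ≈ 3664.7 ft.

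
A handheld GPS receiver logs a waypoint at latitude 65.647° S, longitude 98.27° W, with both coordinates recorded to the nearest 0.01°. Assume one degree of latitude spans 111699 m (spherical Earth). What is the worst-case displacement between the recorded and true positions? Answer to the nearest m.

Rounding to 2 decimal places leaves each coordinate within ±0.005° of the true value.
Latitude error → 0.005 × 111699 = 558.495 m along the meridian.
East–west component at 65.647°: 0.005° × 111699 × cos 65.647° ≈ 0.005 × 46059.9 ≈ 230.299 m.
The two errors are perpendicular, so the maximum displacement is √(558.495² + 230.299²) ≈ 604.115 m.

604 m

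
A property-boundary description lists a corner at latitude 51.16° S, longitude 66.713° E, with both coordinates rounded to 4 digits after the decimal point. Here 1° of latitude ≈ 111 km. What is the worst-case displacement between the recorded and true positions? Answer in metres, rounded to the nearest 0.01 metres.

Rounding to 4 decimal places leaves each coordinate within ±5e-05° of the true value.
Latitude error → 5e-05 × 111000 = 5.55 m along the meridian.
Longitude error → 5e-05 × 111000 × cos 51.16° = 5e-05 × 111000 × 0.6271 ≈ 3.48067 m.
The two errors are perpendicular, so the maximum displacement is √(5.55² + 3.48067²) ≈ 6.55115 m.

6.55 metres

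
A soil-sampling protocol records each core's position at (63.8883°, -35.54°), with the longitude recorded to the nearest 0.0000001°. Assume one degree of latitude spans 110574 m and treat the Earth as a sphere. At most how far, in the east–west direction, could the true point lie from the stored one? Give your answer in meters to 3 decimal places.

Rounding to 7 decimal places leaves the longitude within ±5e-08° of the true value.
One degree of longitude at 63.8883° is 110574 × cos 63.8883° ≈ 110574 × 0.4401 = 48666.1 m.
East–west error: 5e-08° × 48666.1 m/° ≈ 0.00243331 m.

0.002 meters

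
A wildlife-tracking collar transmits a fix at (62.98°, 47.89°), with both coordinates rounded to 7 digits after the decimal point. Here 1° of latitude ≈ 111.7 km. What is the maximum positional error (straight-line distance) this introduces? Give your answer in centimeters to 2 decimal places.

Rounding to 7 decimal places leaves each coordinate within ±5e-08° of the true value.
North–south component: 5e-08° × 111700 = 0.005585 m.
East–west component at 62.98°: 5e-08° × 111700 × cos 62.98° ≈ 5e-08 × 50745.5 ≈ 0.00253727 m.
Combining orthogonally: (0.005585² + 0.00253727²)^½ ≈ 0.00613433 m.
That is 0.00613433 m = 0.61343 cm.

0.61 centimeters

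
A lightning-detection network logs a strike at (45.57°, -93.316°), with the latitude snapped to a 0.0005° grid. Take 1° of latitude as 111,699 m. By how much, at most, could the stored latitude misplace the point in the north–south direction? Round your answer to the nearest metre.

With a 0.0005° grid the true value lies within half a step, ±0.0005°/2 = ±0.00025°, of the stored one.
North–south distance: 0.00025° × 111699 m/° = 27.9247 m.

28 metres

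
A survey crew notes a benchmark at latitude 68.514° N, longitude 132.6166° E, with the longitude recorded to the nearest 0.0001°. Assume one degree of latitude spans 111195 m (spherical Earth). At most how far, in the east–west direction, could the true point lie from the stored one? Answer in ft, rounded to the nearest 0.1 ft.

6.7 ft

Rounding to 4 decimal places leaves the longitude within ±5e-05° of the true value.
At latitude 68.514° a degree of longitude spans 111195 m × cos 68.514° = 111195 × 0.3663 ≈ 40727.8 m.
So at most 5e-05° × 40727.8 ≈ 2.03639 m east–west.
Converting: 2.03639 m × 3.2808 ft/m ≈ 6.6811 ft.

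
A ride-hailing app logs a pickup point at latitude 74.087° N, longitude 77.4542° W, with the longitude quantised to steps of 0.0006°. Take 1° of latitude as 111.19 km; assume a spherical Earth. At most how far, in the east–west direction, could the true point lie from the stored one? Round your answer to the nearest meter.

9 meters

With a 0.0006° grid the true value lies within half a step, ±0.0006°/2 = ±0.0003°, of the stored one.
Parallels shrink by cos φ, so at 74.087° a degree of longitude is 111190 × 0.2742 ≈ 30485.8 m.
So at most 0.0003° × 30485.8 ≈ 9.14574 m east–west.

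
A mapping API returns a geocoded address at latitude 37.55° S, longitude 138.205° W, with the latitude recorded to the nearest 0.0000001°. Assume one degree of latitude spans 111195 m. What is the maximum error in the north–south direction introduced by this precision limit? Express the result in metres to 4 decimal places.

0.0056 metres

Rounding to 7 decimal places leaves the latitude within ±5e-08° of the true value.
Along the meridian that is 5e-08° × 111195 m/° = 0.00555975 m.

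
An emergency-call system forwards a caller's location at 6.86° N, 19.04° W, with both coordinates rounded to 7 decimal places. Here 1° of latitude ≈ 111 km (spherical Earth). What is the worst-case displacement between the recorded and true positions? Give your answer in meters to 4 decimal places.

Rounding to 7 decimal places leaves each coordinate within ±5e-08° of the true value.
North–south component: 5e-08° × 111000 = 0.00555 m.
Longitude error → 5e-08 × 111000 × cos 6.86° = 5e-08 × 111000 × 0.9928 ≈ 0.00551027 m.
Combining orthogonally: (0.00555² + 0.00551027²)^½ ≈ 0.00782084 m.

0.0078 meters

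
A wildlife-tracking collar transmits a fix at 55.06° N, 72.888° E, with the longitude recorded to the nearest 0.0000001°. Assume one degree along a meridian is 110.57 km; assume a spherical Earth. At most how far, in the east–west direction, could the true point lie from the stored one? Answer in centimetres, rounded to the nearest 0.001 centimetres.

Rounding to 7 decimal places leaves the longitude within ±5e-08° of the true value.
At latitude 55.06° a degree of longitude spans 110570 m × cos 55.06° = 110570 × 0.5727 ≈ 63325.5 m.
East–west error: 5e-08° × 63325.5 m/° ≈ 0.00316627 m.
That is 0.00316627 m = 0.31663 cm.

0.317 centimetres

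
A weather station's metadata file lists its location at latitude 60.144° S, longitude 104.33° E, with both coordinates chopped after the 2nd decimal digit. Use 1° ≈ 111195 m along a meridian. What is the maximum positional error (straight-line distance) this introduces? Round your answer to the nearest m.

Truncating at 2 decimal places can drop up to a full unit in the last place, so each coordinate may be off by as much as 0.01°.
N–S: 0.01° × 111195 m/° = 1111.95 m.
Longitude error → 0.01 × 111195 × cos 60.144° = 0.01 × 111195 × 0.4978 ≈ 553.553 m.
Combining orthogonally: (1111.95² + 553.553²)^½ ≈ 1242.12 m.

1242 m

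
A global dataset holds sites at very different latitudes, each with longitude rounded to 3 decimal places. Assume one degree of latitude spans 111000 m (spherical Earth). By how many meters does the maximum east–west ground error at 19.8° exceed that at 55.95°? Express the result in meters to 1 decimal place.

21.1 meters

Rounding to 3 decimal places leaves the longitude within ±0.0005° of the true value.
Error at 19.8° = 0.0005° × 111000 × cos 19.8° ≈ 55.5 × 0.9409 = 52.219 m.
Error at 55.95° = 0.0005° × 111000 × cos 55.95° ≈ 55.5 × 0.5599 = 31.075 m.
Difference: 52.219 − 31.075 = 21.144 m.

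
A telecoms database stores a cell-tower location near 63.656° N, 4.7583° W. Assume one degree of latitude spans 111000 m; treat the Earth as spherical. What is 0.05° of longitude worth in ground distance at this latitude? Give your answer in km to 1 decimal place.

0.05° of longitude at 63.656° is 0.05 × 111000 × cos 63.656° ≈ 0.05 × 49257.3 = 2462.87 m.
That is 2462.87 m = 2.4629 km.

2.5 km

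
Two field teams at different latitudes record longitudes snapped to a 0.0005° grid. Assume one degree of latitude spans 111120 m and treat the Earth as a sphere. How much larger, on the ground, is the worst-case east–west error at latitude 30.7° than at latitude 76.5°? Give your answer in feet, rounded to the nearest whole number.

57 feet

With a 0.0005° grid the true value lies within half a step, ±0.0005°/2 = ±0.00025°, of the stored one.
Error at 30.7° = 0.00025° × 111120 × cos 30.7° ≈ 27.78 × 0.8599 = 23.887 m.
At 76.5°: 0.00025° × 111120 × cos 76.5° = 0.00025 × 111120 × 0.2334 ≈ 6.4851 m.
So the lower-latitude error exceeds the higher by 23.887 − 6.4851 = 17.402 m.
In feet: 17.4016 m ÷ 0.3048 ≈ 57.092 ft.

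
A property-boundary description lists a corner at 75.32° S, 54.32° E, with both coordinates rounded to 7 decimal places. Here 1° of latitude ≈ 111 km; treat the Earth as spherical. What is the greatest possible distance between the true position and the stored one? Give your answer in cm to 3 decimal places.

0.573 cm

Rounding to 7 decimal places leaves each coordinate within ±5e-08° of the true value.
Latitude error → 5e-08 × 111000 = 0.00555 m along the meridian.
East–west component at 75.32°: 5e-08° × 111000 × cos 75.32° ≈ 5e-08 × 28129.7 ≈ 0.00140648 m.
The two errors are perpendicular, so the maximum displacement is √(0.00555² + 0.00140648²) ≈ 0.00572544 m.
That is 0.00572544 m = 0.57254 cm.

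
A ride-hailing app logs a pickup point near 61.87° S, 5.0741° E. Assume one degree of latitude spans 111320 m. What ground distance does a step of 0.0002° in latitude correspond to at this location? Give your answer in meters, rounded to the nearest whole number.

22 meters

0.0002° × 111320 m/° = 22.264 m.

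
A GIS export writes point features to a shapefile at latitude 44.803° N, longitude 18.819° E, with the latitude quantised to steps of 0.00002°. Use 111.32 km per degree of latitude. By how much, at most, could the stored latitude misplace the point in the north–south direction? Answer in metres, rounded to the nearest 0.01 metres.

With a 0.00002° grid the true value lies within half a step, ±0.00002°/2 = ±1e-05°, of the stored one.
So the N–S error is at most 1e-05 × 111320 = 1.1132 m.

1.11 metres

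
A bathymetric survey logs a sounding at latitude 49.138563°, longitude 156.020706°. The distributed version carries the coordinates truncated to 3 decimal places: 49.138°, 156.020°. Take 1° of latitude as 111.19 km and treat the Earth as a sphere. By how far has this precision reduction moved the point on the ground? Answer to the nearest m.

The latitude changed by +0.000563° and the longitude by +0.000706°.
N–S: 0.000563° × 111190 m/° = 62.6 m.
E–W at 49.138°: 0.000706° × 111190 × cos 49.138° = 0.000706 × 111190 × 0.6542 ≈ 51.3579 m.
Hypotenuse of the two orthogonal shifts: √(62.6² + 51.3579²) = 80.9715 m.

81 m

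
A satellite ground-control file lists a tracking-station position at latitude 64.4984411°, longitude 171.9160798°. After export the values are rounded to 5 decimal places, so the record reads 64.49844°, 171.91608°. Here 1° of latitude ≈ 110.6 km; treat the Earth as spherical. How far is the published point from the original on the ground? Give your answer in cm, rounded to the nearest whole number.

The latitude changed by +0.0000011° and the longitude by -0.0000002°.
N–S: 0.0000011° × 110600 m/° = 0.12166 m.
East–west at this latitude: -0.0000002° × 110600 × cos 64.4984° ≈ -0.0000002 × 47617.2 = -0.00952345 m.
Combined displacement = (0.12166² + 0.00952345²)^½ ≈ 0.122032 m.
That is 0.122032 m = 12.203 cm.

12 cm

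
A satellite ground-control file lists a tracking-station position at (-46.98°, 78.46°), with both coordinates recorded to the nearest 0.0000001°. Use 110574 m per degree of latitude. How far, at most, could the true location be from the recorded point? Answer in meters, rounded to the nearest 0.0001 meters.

Rounding to 7 decimal places leaves each coordinate within ±5e-08° of the true value.
Latitude error → 5e-08 × 110574 = 0.0055287 m along the meridian.
E–W at 46.98°: 5e-08° × 110574 × cos 46.98° = 5e-08 × 110574 × 0.6823 ≈ 0.00377198 m.
The two errors are perpendicular, so the maximum displacement is √(0.0055287² + 0.00377198²) ≈ 0.00669286 m.

0.0067 meters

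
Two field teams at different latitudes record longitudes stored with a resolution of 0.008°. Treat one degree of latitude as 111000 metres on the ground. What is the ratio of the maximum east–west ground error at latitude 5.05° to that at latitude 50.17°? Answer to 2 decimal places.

1.56

With a 0.008° grid the true value lies within half a step, ±0.008°/2 = ±0.004°, of the stored one.
At 5.05°: 0.004° × 111000 × cos 5.05° = 0.004 × 111000 × 0.9961 ≈ 442.28 m.
Error at 50.17° = 0.004° × 111000 × cos 50.17° ≈ 444 × 0.6405 = 284.39 m.
The ratio reduces to cos 5.05° / cos 50.17° = 0.9961/0.6405 ≈ 1.5552.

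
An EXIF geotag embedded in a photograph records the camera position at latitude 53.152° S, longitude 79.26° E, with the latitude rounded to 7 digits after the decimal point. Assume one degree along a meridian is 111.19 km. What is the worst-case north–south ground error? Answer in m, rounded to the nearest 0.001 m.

Rounding to 7 decimal places leaves the latitude within ±5e-08° of the true value.
Along the meridian that is 5e-08° × 111190 m/° = 0.0055595 m.

0.006 m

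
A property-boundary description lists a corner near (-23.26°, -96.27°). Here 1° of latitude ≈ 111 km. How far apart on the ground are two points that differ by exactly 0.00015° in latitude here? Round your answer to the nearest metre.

17 metres

0.00015° × 111000 m/° = 16.65 m.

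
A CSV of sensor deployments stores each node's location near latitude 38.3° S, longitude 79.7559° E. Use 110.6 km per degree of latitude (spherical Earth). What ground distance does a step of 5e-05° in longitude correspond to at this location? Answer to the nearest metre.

5e-05° of longitude at 38.3° is 5e-05 × 110600 × cos 38.3° ≈ 5e-05 × 86796.3 = 4.33981 m.

4 metres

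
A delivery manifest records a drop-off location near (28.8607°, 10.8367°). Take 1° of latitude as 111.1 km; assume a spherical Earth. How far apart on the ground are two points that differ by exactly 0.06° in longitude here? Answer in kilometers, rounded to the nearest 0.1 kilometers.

One degree of longitude here spans 111100 × cos 28.8607° = 111100 × 0.8758 ≈ 97300.9 m; 0.06° of that is 5838.05 m.
That is 5838.05 m = 5.8381 km.

5.8 kilometers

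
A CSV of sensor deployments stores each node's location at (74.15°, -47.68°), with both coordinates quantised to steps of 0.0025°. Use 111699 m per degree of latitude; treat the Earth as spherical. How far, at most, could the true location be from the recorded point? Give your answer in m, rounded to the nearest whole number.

145 m

With a 0.0025° grid the true value lies within half a step, ±0.0025°/2 = ±0.00125°, of the stored one.
Latitude error → 0.00125 × 111699 = 139.624 m along the meridian.
East–west component at 74.15°: 0.00125° × 111699 × cos 74.15° ≈ 0.00125 × 30507.2 ≈ 38.134 m.
The two errors are perpendicular, so the maximum displacement is √(139.624² + 38.134²) ≈ 144.738 m.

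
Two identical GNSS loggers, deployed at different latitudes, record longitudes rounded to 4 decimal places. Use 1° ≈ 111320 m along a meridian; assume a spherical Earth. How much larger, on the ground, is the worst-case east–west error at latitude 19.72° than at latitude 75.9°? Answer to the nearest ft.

13 ft

Rounding to 4 decimal places leaves the longitude within ±5e-05° of the true value.
Error at 19.72° = 5e-05° × 111320 × cos 19.72° ≈ 5.566 × 0.9414 = 5.2396 m.
Error at 75.9° = 5e-05° × 111320 × cos 75.9° ≈ 5.566 × 0.2436 = 1.356 m.
So the lower-latitude error exceeds the higher by 5.2396 − 1.356 = 3.8836 m.
Converting: 3.88361 m × 3.2808 ft/m ≈ 12.741 ft.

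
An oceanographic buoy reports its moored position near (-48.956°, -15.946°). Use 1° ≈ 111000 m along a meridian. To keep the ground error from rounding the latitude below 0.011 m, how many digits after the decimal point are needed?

One degree of latitude covers 111000 m.
With N decimal places the half-ulp bound is 0.5·10⁻ᴺ°, or 0.5·10⁻ᴺ × 111000 m on the ground.
Setting 55500 × 10⁻ᴺ ≤ 0.011 gives 10ᴺ ≥ 5.045e+06, i.e. N ≥ 6.70.
N = 6 would give 0.0555 m (too coarse); N = 7 gives 0.00555 m ≤ 0.011 m.

7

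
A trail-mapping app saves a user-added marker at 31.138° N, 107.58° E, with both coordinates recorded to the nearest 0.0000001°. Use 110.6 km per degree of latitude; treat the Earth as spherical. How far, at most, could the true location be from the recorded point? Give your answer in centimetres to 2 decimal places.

Rounding to 7 decimal places leaves each coordinate within ±5e-08° of the true value.
North–south component: 5e-08° × 110600 = 0.00553 m.
E–W at 31.138°: 5e-08° × 110600 × cos 31.138° = 5e-08 × 110600 × 0.8559 ≈ 0.00473326 m.
Worst case both components are at the extreme and orthogonal: √(0.00553² + 0.00473326²) ≈ 0.00727906 m.
That is 0.00727906 m = 0.72791 cm.

0.73 centimetres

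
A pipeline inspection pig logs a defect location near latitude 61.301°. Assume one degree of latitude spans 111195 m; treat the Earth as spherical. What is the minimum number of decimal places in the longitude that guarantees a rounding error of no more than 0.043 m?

At 61.301° one degree of longitude covers 111195 × cos 61.301° ≈ 111195 × 0.4802 ≈ 53396.7 m.
N decimal places → at most half a unit in the last place, 0.5 × 10⁻ᴺ° = 53396.7/2 × 10⁻ᴺ m.
Need 0.5 × 53396.7 × 10⁻ᴺ ≤ 0.043 → 10⁻ᴺ ≤ 1.611e-06, so N ≥ 5.79.
N = 5 would give 0.267 m (too coarse); N = 6 gives 0.0267 m ≤ 0.043 m.

6 decimal places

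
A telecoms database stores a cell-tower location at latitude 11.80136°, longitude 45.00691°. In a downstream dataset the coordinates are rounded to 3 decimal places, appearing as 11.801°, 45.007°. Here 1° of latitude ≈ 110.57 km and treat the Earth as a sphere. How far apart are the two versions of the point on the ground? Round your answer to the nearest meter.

Δlat = 11.80136 − 11.801 = +0.00036°; Δlon = 45.00691 − 45.007 = -0.00009°.
North–south shift: 0.00036 × 110570 = 39.8052 m.
E–W at 11.801°: -0.00009° × 110570 × cos 11.801° = -0.00009 × 110570 × 0.9789 ≈ -9.74097 m.
Hypotenuse of the two orthogonal shifts: √(39.8052² + 9.74097²) = 40.9798 m.

41 meters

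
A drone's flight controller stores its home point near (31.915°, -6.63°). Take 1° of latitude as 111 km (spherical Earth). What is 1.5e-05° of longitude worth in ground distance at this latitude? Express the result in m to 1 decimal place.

At 31.915° a degree of longitude is 111000 × cos 31.915° ≈ 94220.5 m, so 1.5e-05° corresponds to 1.41331 m.

1.4 m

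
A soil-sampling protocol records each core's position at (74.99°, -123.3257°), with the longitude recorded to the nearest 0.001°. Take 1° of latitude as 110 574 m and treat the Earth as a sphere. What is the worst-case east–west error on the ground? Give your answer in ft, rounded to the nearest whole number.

47 ft

Rounding to 3 decimal places leaves the longitude within ±0.0005° of the true value.
One degree of longitude at 74.99° is 110574 × cos 74.99° ≈ 110574 × 0.2590 = 28637.3 m.
So at most 0.0005° × 28637.3 ≈ 14.3186 m east–west.
In feet: 14.3186 m ÷ 0.3048 ≈ 46.977 ft.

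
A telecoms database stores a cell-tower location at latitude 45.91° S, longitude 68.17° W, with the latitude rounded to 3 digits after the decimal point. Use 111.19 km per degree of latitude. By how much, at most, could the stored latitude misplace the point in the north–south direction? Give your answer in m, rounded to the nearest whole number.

56 m

Rounding to 3 decimal places leaves the latitude within ±0.0005° of the true value.
North–south distance: 0.0005° × 111190 m/° = 55.595 m.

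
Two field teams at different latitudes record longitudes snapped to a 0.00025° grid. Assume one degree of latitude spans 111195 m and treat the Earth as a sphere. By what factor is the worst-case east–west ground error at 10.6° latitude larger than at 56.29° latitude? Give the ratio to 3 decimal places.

1.771

With a 0.00025° grid the true value lies within half a step, ±0.00025°/2 = ±0.000125°, of the stored one.
At 10.6°: 0.000125° × 111195 × cos 10.6° = 0.000125 × 111195 × 0.9829 ≈ 13.662 m.
At 56.29°: 0.000125° × 111195 × cos 56.29° = 0.000125 × 111195 × 0.5550 ≈ 7.714 m.
The ratio reduces to cos 10.6° / cos 56.29° = 0.9829/0.5550 ≈ 1.7711.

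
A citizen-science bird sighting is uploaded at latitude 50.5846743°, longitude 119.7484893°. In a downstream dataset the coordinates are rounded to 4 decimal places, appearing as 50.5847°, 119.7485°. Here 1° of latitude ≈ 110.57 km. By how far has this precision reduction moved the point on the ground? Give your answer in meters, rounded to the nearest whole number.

3 meters

The latitude changed by -0.0000257° and the longitude by -0.0000107°.
N–S: -0.0000257° × 110570 m/° = -2.84165 m.
E–W at 50.5847°: -0.0000107° × 110570 × cos 50.5847° = -0.0000107 × 110570 × 0.6349 ≈ -0.751193 m.
Combined displacement = (2.84165² + 0.751193²)^½ ≈ 2.93926 m.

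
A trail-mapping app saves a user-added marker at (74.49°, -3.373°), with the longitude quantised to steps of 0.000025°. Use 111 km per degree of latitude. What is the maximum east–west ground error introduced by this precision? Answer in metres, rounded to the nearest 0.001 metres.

With a 0.000025° grid the true value lies within half a step, ±0.000025°/2 = ±1.25e-05°, of the stored one.
At latitude 74.49° a degree of longitude spans 111000 m × cos 74.49° = 111000 × 0.2674 ≈ 29682.1 m.
East–west error: 1.25e-05° × 29682.1 m/° ≈ 0.371027 m.

0.371 metres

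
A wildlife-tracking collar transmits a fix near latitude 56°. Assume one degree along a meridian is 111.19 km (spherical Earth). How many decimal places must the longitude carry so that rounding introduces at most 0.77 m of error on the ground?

5 decimal places

At 56° one degree of longitude covers 111190 × cos 56° ≈ 111190 × 0.5592 ≈ 62176.7 m.
Rounding to N decimal places gives at most 0.5 × 10⁻ᴺ degrees of error, i.e. 0.5 × 10⁻ᴺ × 62176.7 m.
Setting 31088.3 × 10⁻ᴺ ≤ 0.77 gives 10ᴺ ≥ 4.037e+04, i.e. N ≥ 4.61.
N = 4 would give 3.11 m (too coarse); N = 5 gives 0.311 m ≤ 0.77 m.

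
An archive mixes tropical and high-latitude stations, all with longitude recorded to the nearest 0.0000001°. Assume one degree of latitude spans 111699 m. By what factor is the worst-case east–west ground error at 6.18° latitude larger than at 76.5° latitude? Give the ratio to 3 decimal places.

Rounding to 7 decimal places leaves the longitude within ±5e-08° of the true value.
At 6.18°: 5e-08° × 111699 × cos 6.18° = 5e-08 × 111699 × 0.9942 ≈ 0.0055525 m.
Error at 76.5° = 5e-08° × 111699 × cos 76.5° ≈ 0.0055849 × 0.2334 = 0.0013038 m.
Ratio: 0.0055525 / 0.0013038 = cos 6.18° / cos 76.5° ≈ 4.2588.

4.259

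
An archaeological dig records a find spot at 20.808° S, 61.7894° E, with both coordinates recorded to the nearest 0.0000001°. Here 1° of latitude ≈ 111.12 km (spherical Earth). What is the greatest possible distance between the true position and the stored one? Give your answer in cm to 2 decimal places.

0.76 cm

Rounding to 7 decimal places leaves each coordinate within ±5e-08° of the true value.
North–south component: 5e-08° × 111120 = 0.005556 m.
E–W at 20.808°: 5e-08° × 111120 × cos 20.808° = 5e-08 × 111120 × 0.9348 ≈ 0.00519362 m.
Combining orthogonally: (0.005556² + 0.00519362²)^½ ≈ 0.00760544 m.
That is 0.00760544 m = 0.76054 cm.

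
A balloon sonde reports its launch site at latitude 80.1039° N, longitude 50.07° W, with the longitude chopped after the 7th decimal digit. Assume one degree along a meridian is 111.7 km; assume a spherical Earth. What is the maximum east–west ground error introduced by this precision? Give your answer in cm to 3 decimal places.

Truncating at 7 decimal places can drop up to a full unit in the last place, so the longitude may be off by as much as 1e-07°.
At latitude 80.1039° a degree of longitude spans 111700 m × cos 80.1039° = 111700 × 0.1719 ≈ 19197 m.
Maximum E–W displacement: 1e-07 × 19197 = 0.0019197 m.
That is 0.0019197 m = 0.19197 cm.

0.192 cm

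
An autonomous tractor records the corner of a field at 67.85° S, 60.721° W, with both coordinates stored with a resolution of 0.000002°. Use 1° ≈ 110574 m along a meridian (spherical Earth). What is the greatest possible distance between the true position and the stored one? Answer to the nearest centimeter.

With a 0.000002° grid the true value lies within half a step, ±0.000002°/2 = ±1e-06°, of the stored one.
N–S: 1e-06° × 110574 m/° = 0.110574 m.
East–west component at 67.85°: 1e-06° × 110574 × cos 67.85° ≈ 1e-06 × 41690 ≈ 0.04169 m.
Worst case both components are at the extreme and orthogonal: √(0.110574² + 0.04169²) ≈ 0.118172 m.
That is 0.118172 m = 11.817 cm.

12 centimeters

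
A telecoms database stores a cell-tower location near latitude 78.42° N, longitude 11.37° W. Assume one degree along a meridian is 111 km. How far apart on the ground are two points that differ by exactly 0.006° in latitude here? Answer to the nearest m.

666 m

Along a meridian 0.006° is 0.006 × 111000 = 666 m.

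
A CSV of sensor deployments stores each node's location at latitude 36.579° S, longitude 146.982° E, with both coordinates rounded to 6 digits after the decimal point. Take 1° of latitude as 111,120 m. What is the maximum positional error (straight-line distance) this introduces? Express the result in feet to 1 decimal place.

Rounding to 6 decimal places leaves each coordinate within ±5e-07° of the true value.
Latitude error → 5e-07 × 111120 = 0.05556 m along the meridian.
E–W at 36.579°: 5e-07° × 111120 × cos 36.579° = 5e-07 × 111120 × 0.8030 ≈ 0.0446167 m.
The two errors are perpendicular, so the maximum displacement is √(0.05556² + 0.0446167²) ≈ 0.071257 m.
Converting: 0.071257 m × 3.2808 ft/m ≈ 0.23378 ft.

0.2 feet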